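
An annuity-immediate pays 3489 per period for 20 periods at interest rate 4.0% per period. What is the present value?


PV = PMT * (1 - (1+i)^(-n)) / i
= 3489 * (1 - (1+0.04)^(-20)) / 0.04
= 3489 * (1 - 0.456387) / 0.04
= 3489 * 13.590326
= 47416.6486


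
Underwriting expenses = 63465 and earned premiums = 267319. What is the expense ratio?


Expense ratio = expenses / premiums
= 63465 / 267319
= 0.2374


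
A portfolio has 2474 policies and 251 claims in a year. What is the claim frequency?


frequency = claims / policies
= 251 / 2474
= 0.1015


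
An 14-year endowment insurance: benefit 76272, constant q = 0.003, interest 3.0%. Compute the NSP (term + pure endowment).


Term component = 2538.5688
Pure endowment = 14_p_x * v^14 * benefit = 0.958809 * 0.661118 * 76272 = 48347.743
NSP = 50886.3118


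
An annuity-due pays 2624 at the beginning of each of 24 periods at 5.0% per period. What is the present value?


PV_due = PMT * (1-(1+i)^(-n))/i * (1+i)
PV_immediate = 36207.6361
PV_due = 36207.6361 * 1.05
= 38018.0179


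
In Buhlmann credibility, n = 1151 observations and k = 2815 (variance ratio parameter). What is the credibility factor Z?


Z = n / (n + k)
= 1151 / (1151 + 2815)
= 1151 / 3966
= 0.2902


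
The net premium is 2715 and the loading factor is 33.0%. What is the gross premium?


Gross = net * (1 + loading)
= 2715 * (1 + 0.33)
= 2715 * 1.33
= 3610.95


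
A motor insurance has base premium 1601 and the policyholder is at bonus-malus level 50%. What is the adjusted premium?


adjusted = base * BM_level / 100
= 1601 * 50 / 100
= 1601 * 0.5
= 800.5


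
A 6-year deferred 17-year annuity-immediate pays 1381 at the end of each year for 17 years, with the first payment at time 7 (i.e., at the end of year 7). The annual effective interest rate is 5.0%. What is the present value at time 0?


PV at time 6 of the 17-year annuity-immediate:
a_n = 1381 * (1-(1+0.05)^(-17))/0.05 = 15569.4855
Discount back 6 years to time 0:
PV = 15569.4855 * (1+0.05)^(-6)
= 15569.4855 * 0.746215
= 11618.1898


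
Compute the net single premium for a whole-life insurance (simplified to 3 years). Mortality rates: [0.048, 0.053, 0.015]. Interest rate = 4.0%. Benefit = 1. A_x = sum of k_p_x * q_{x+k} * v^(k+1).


v = 0.961538
Year 0: k_p_x=1.0, q=0.048, term=0.046154
Year 1: k_p_x=0.952, q=0.053, term=0.046649
Year 2: k_p_x=0.901544, q=0.015, term=0.012022
A_x = 0.1048


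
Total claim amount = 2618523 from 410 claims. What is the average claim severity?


severity = total / number
= 2618523 / 410
= 6386.6415


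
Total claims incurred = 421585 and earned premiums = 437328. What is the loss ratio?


Loss ratio = claims / premiums
= 421585 / 437328
= 0.964


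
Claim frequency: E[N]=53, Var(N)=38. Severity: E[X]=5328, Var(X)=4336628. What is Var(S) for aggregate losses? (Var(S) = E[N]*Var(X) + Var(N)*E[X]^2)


Var(S) = E[N]*Var(X) + Var(N)*E[X]^2
= 53*4336628 + 38*5328^2
= 229841284 + 1078728192
= 1.3086e+09


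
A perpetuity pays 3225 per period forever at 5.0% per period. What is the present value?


PV = PMT / i
= 3225 / 0.05
= 64500.0


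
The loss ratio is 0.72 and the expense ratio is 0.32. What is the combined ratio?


Combined ratio = loss ratio + expense ratio
= 0.72 + 0.32
= 1.04


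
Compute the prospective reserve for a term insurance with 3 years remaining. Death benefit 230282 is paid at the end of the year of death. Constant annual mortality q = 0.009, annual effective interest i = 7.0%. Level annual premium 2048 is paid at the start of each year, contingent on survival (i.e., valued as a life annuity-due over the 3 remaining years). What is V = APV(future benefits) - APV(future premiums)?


v = 1/(1+i) = 0.934579
APV(future benefits) per unit = sum_{k=0}^{2} k_p_x * q * v^(k+1) = 0.023416
APV(future benefits) = 230282 * 0.023416 = 5392.3871
Life annuity-due factor ä_{x:3} = sum_{k=0}^{2} k_p_x * v^k = 2.783956
APV(future premiums) = 2048 * 2.783956 = 5701.5415
V = 5392.3871 - 5701.5415
= -309.1544


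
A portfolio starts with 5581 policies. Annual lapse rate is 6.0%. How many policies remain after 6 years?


remaining = initial * (1 - lapse)^years
= 5581 * (1 - 0.06)^6
= 5581 * 0.68987
= 3850.1632


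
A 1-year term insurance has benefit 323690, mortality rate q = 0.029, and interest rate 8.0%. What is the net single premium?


NSP = benefit * q * v
v = 1/(1+i) = 0.925926
NSP = 323690 * 0.029 * 0.925926
= 8691.6759


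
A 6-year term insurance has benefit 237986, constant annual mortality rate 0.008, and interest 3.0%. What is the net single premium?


NSP = benefit * sum_{k=0}^{n-1} k_p_x * q * v^(k+1)
With constant q=0.008, v=0.970874
Sum = 0.042509
NSP = 237986 * 0.042509
= 10116.6359


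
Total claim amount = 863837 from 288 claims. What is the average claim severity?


severity = total / number
= 863837 / 288
= 2999.434


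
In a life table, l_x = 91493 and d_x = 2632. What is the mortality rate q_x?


q_x = d_x / l_x
= 2632 / 91493
= 0.0288


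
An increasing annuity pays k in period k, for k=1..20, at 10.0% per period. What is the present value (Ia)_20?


(Ia)_n = sum_{k=1}^{n} k * v^k, v = 1/(1+i)
v = 0.909091
Sum computed term by term:
(Ia)_20 = 63.9205


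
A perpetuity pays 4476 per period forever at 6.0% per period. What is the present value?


PV = PMT / i
= 4476 / 0.06
= 74600.0


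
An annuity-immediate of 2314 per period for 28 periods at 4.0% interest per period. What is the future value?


FV = PMT * ((1+i)^n - 1) / i
= 2314 * ((1.04)^28 - 1) / 0.04
= 2314 * (2.998703 - 1) / 0.04
= 115624.987


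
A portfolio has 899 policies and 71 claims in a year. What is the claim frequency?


frequency = claims / policies
= 71 / 899
= 0.079


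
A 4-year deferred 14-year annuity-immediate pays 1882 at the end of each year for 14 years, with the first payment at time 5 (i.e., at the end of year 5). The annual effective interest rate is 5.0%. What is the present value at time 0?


PV at time 4 of the 14-year annuity-immediate:
a_n = 1882 * (1-(1+0.05)^(-14))/0.05 = 18629.2422
Discount back 4 years to time 0:
PV = 18629.2422 * (1+0.05)^(-4)
= 18629.2422 * 0.822702
= 15326.3237


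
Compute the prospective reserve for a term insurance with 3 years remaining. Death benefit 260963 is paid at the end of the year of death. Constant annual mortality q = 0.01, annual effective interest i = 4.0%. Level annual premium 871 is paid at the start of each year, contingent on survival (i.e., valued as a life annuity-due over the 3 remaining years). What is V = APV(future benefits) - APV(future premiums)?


v = 1/(1+i) = 0.961538
APV(future benefits) per unit = sum_{k=0}^{2} k_p_x * q * v^(k+1) = 0.027482
APV(future benefits) = 260963 * 0.027482 = 7171.6663
Life annuity-due factor ä_{x:3} = sum_{k=0}^{2} k_p_x * v^k = 2.858081
APV(future premiums) = 871 * 2.858081 = 2489.3882
V = 7171.6663 - 2489.3882
= 4682.2781


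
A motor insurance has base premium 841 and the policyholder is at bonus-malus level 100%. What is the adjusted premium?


adjusted = base * BM_level / 100
= 841 * 100 / 100
= 841 * 1.0
= 841.0


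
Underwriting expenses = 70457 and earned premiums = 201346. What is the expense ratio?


Expense ratio = expenses / premiums
= 70457 / 201346
= 0.3499


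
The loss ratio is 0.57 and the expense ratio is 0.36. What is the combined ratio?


Combined ratio = loss ratio + expense ratio
= 0.57 + 0.36
= 0.93


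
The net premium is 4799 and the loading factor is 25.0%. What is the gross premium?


Gross = net * (1 + loading)
= 4799 * (1 + 0.25)
= 4799 * 1.25
= 5998.75


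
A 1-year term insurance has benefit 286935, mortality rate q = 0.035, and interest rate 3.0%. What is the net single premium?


NSP = benefit * q * v
v = 1/(1+i) = 0.970874
NSP = 286935 * 0.035 * 0.970874
= 9750.2184


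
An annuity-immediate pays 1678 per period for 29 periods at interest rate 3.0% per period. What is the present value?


PV = PMT * (1 - (1+i)^(-n)) / i
= 1678 * (1 - (1+0.03)^(-29)) / 0.03
= 1678 * (1 - 0.424346) / 0.03
= 1678 * 19.188455
= 32198.2268


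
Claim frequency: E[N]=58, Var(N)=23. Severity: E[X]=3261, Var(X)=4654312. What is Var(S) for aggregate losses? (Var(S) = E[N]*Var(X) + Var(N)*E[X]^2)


Var(S) = E[N]*Var(X) + Var(N)*E[X]^2
= 58*4654312 + 23*3261^2
= 269950096 + 244584783
= 5.1453e+08


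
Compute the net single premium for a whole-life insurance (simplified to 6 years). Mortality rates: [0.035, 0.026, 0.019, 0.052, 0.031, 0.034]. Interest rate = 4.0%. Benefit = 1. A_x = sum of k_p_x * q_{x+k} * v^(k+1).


v = 0.961538
Year 0: k_p_x=1.0, q=0.035, term=0.033654
Year 1: k_p_x=0.965, q=0.026, term=0.023197
Year 2: k_p_x=0.93991, q=0.019, term=0.015876
Year 3: k_p_x=0.922052, q=0.052, term=0.040985
Year 4: k_p_x=0.874105, q=0.031, term=0.022272
Year 5: k_p_x=0.847008, q=0.034, term=0.02276
A_x = 0.1587


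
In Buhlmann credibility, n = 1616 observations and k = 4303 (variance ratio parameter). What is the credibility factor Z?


Z = n / (n + k)
= 1616 / (1616 + 4303)
= 1616 / 5919
= 0.273


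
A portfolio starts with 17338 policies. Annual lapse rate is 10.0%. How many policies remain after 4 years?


remaining = initial * (1 - lapse)^years
= 17338 * (1 - 0.1)^4
= 17338 * 0.6561
= 11375.4618


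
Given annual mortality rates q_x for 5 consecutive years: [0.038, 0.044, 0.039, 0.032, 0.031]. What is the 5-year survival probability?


p_k = 1 - q_k for each year
Survival = product of (1 - q_k)
= 0.962 * 0.956 * 0.961 * 0.968 * 0.969
= 0.829


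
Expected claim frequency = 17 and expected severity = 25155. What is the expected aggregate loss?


E[S] = E[N] * E[X]
= 17 * 25155
= 427635


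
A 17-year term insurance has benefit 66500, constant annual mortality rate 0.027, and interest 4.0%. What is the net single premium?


NSP = benefit * sum_{k=0}^{n-1} k_p_x * q * v^(k+1)
With constant q=0.027, v=0.961538
Sum = 0.273076
NSP = 66500 * 0.273076
= 18159.5343


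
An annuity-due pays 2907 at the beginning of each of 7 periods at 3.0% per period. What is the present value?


PV_due = PMT * (1-(1+i)^(-n))/i * (1+i)
PV_immediate = 18111.4326
PV_due = 18111.4326 * 1.03
= 18654.7755


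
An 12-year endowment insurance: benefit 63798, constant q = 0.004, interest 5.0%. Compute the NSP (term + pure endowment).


Term component = 2217.8573
Pure endowment = 12_p_x * v^12 * benefit = 0.953042 * 0.556837 * 63798 = 33856.927
NSP = 36074.7842


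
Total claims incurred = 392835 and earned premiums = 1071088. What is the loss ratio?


Loss ratio = claims / premiums
= 392835 / 1071088
= 0.3668


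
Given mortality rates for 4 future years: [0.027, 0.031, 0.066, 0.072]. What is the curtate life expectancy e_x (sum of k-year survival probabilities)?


e_x = sum_{k=1}^{n} k_p_x
k_p_x values:
  1_p_x = 0.973
  2_p_x = 0.942837
  3_p_x = 0.88061
  4_p_x = 0.817206
e_x = 3.6137


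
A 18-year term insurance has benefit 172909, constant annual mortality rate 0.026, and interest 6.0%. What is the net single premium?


NSP = benefit * sum_{k=0}^{n-1} k_p_x * q * v^(k+1)
With constant q=0.026, v=0.943396
Sum = 0.236404
NSP = 172909 * 0.236404
= 40876.3024


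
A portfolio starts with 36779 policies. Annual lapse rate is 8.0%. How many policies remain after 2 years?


remaining = initial * (1 - lapse)^years
= 36779 * (1 - 0.08)^2
= 36779 * 0.8464
= 31129.7456


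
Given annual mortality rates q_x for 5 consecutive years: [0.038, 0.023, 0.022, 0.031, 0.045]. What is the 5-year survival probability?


p_k = 1 - q_k for each year
Survival = product of (1 - q_k)
= 0.962 * 0.977 * 0.978 * 0.969 * 0.955
= 0.8506


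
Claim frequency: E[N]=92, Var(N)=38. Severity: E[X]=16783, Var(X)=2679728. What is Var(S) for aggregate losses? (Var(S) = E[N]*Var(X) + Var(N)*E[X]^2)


Var(S) = E[N]*Var(X) + Var(N)*E[X]^2
= 92*2679728 + 38*16783^2
= 246534976 + 10703425382
= 1.0950e+10


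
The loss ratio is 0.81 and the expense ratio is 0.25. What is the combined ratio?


Combined ratio = loss ratio + expense ratio
= 0.81 + 0.25
= 1.06


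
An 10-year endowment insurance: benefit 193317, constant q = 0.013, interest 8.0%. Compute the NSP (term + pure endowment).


Term component = 16041.2367
Pure endowment = 10_p_x * v^10 * benefit = 0.877347 * 0.463193 * 193317 = 78560.4602
NSP = 94601.6969


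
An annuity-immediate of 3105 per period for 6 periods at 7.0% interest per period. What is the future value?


FV = PMT * ((1+i)^n - 1) / i
= 3105 * ((1.07)^6 - 1) / 0.07
= 3105 * (1.50073 - 1) / 0.07
= 22210.9677


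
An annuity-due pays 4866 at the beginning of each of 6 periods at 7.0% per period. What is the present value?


PV_due = PMT * (1-(1+i)^(-n))/i * (1+i)
PV_immediate = 23193.982
PV_due = 23193.982 * 1.07
= 24817.5607


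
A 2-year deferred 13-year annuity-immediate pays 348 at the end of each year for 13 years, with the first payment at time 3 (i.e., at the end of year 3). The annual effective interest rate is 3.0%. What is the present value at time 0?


PV at time 2 of the 13-year annuity-immediate:
a_n = 348 * (1-(1+0.03)^(-13))/0.03 = 3700.9645
Discount back 2 years to time 0:
PV = 3700.9645 * (1+0.03)^(-2)
= 3700.9645 * 0.942596
= 3488.514


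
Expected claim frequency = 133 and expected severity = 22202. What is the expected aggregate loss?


E[S] = E[N] * E[X]
= 133 * 22202
= 2.9529e+06


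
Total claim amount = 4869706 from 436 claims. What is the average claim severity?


severity = total / number
= 4869706 / 436
= 11169.0505


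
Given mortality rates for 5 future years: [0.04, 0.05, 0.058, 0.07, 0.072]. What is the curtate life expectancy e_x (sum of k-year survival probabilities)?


e_x = sum_{k=1}^{n} k_p_x
k_p_x values:
  1_p_x = 0.96
  2_p_x = 0.912
  3_p_x = 0.859104
  4_p_x = 0.798967
  5_p_x = 0.741441
e_x = 4.2715


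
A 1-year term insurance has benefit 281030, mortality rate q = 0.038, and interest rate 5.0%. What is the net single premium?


NSP = benefit * q * v
v = 1/(1+i) = 0.952381
NSP = 281030 * 0.038 * 0.952381
= 10170.6095


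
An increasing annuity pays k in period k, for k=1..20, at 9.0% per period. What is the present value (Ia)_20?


(Ia)_n = sum_{k=1}^{n} k * v^k, v = 1/(1+i)
v = 0.917431
Sum computed term by term:
(Ia)_20 = 70.9055


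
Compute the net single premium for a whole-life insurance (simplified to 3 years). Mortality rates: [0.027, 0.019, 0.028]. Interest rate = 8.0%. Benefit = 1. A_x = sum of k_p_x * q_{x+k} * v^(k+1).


v = 0.925926
Year 0: k_p_x=1.0, q=0.027, term=0.025
Year 1: k_p_x=0.973, q=0.019, term=0.01585
Year 2: k_p_x=0.954513, q=0.028, term=0.021216
A_x = 0.0621


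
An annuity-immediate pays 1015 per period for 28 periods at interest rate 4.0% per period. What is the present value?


PV = PMT * (1 - (1+i)^(-n)) / i
= 1015 * (1 - (1+0.04)^(-28)) / 0.04
= 1015 * (1 - 0.333477) / 0.04
= 1015 * 16.663063
= 16913.0092


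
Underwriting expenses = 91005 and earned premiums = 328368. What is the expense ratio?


Expense ratio = expenses / premiums
= 91005 / 328368
= 0.2771


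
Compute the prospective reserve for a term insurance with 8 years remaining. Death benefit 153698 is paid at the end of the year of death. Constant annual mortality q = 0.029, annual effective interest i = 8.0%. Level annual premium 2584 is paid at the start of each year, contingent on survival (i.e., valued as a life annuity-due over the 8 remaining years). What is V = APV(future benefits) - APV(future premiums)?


v = 1/(1+i) = 0.925926
APV(future benefits) per unit = sum_{k=0}^{7} k_p_x * q * v^(k+1) = 0.152466
APV(future benefits) = 153698 * 0.152466 = 23433.7657
Life annuity-due factor ä_{x:8} = sum_{k=0}^{7} k_p_x * v^k = 5.678055
APV(future premiums) = 2584 * 5.678055 = 14672.0952
V = 23433.7657 - 14672.0952
= 8761.6706


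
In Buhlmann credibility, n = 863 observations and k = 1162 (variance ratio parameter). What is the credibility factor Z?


Z = n / (n + k)
= 863 / (863 + 1162)
= 863 / 2025
= 0.4262


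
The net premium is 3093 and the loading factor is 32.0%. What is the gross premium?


Gross = net * (1 + loading)
= 3093 * (1 + 0.32)
= 3093 * 1.32
= 4082.76


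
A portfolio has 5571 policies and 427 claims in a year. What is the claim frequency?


frequency = claims / policies
= 427 / 5571
= 0.0766


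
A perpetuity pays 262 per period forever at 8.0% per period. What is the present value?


PV = PMT / i
= 262 / 0.08
= 3275.0


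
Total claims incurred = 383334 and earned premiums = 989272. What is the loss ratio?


Loss ratio = claims / premiums
= 383334 / 989272
= 0.3875


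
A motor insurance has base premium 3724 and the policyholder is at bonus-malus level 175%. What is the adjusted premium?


adjusted = base * BM_level / 100
= 3724 * 175 / 100
= 3724 * 1.75
= 6517.0


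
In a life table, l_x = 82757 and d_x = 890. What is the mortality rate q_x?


q_x = d_x / l_x
= 890 / 82757
= 0.0108


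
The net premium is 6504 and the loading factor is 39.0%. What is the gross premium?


Gross = net * (1 + loading)
= 6504 * (1 + 0.39)
= 6504 * 1.39
= 9040.56


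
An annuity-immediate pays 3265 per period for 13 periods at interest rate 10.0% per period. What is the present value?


PV = PMT * (1 - (1+i)^(-n)) / i
= 3265 * (1 - (1+0.1)^(-13)) / 0.1
= 3265 * (1 - 0.289664) / 0.1
= 3265 * 7.103356
= 23192.458


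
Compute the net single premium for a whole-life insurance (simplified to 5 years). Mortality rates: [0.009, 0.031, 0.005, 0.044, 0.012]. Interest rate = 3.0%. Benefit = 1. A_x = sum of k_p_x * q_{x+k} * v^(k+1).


v = 0.970874
Year 0: k_p_x=1.0, q=0.009, term=0.008738
Year 1: k_p_x=0.991, q=0.031, term=0.028957
Year 2: k_p_x=0.960279, q=0.005, term=0.004394
Year 3: k_p_x=0.955478, q=0.044, term=0.037353
Year 4: k_p_x=0.913437, q=0.012, term=0.009455
A_x = 0.0889


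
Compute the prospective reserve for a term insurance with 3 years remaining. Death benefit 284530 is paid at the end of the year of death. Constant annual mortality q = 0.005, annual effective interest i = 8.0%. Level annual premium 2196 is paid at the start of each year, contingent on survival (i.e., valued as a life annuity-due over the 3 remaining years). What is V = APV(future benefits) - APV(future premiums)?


v = 1/(1+i) = 0.925926
APV(future benefits) per unit = sum_{k=0}^{2} k_p_x * q * v^(k+1) = 0.012824
APV(future benefits) = 284530 * 0.012824 = 3648.9433
Life annuity-due factor ä_{x:3} = sum_{k=0}^{2} k_p_x * v^k = 2.770083
APV(future premiums) = 2196 * 2.770083 = 6083.1026
V = 3648.9433 - 6083.1026
= -2434.1593


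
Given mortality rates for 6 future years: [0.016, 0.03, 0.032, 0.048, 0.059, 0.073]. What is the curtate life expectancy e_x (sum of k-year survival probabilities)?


e_x = sum_{k=1}^{n} k_p_x
k_p_x values:
  1_p_x = 0.984
  2_p_x = 0.95448
  3_p_x = 0.923937
  4_p_x = 0.879588
  5_p_x = 0.827692
  6_p_x = 0.76727
e_x = 5.337


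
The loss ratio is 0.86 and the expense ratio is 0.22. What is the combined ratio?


Combined ratio = loss ratio + expense ratio
= 0.86 + 0.22
= 1.08


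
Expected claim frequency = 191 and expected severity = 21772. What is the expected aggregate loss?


E[S] = E[N] * E[X]
= 191 * 21772
= 4.1585e+06


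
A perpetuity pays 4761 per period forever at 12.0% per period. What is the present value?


PV = PMT / i
= 4761 / 0.12
= 39675.0


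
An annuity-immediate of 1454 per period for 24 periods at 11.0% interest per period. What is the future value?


FV = PMT * ((1+i)^n - 1) / i
= 1454 * ((1.11)^24 - 1) / 0.11
= 1454 * (12.239157 - 1) / 0.11
= 148561.2151


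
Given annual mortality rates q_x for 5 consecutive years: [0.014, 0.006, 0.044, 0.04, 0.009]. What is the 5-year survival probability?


p_k = 1 - q_k for each year
Survival = product of (1 - q_k)
= 0.986 * 0.994 * 0.956 * 0.96 * 0.991
= 0.8914


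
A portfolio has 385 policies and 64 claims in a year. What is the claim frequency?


frequency = claims / policies
= 64 / 385
= 0.1662


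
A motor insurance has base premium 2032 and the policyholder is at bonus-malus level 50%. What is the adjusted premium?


adjusted = base * BM_level / 100
= 2032 * 50 / 100
= 2032 * 0.5
= 1016.0


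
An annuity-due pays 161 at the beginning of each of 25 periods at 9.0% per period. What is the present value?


PV_due = PMT * (1-(1+i)^(-n))/i * (1+i)
PV_immediate = 1581.4353
PV_due = 1581.4353 * 1.09
= 1723.7645


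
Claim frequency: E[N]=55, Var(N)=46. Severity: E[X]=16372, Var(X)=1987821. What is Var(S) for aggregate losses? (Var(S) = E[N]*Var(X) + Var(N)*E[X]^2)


Var(S) = E[N]*Var(X) + Var(N)*E[X]^2
= 55*1987821 + 46*16372^2
= 109330155 + 12329949664
= 1.2439e+10


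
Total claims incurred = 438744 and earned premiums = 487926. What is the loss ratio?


Loss ratio = claims / premiums
= 438744 / 487926
= 0.8992


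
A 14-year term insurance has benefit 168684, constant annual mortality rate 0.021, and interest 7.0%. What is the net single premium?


NSP = benefit * sum_{k=0}^{n-1} k_p_x * q * v^(k+1)
With constant q=0.021, v=0.934579
Sum = 0.164278
NSP = 168684 * 0.164278
= 27711.1133


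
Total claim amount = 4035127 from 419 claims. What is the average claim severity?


severity = total / number
= 4035127 / 419
= 9630.3747


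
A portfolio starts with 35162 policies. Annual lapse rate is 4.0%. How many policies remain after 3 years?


remaining = initial * (1 - lapse)^years
= 35162 * (1 - 0.04)^3
= 35162 * 0.884736
= 31109.0872


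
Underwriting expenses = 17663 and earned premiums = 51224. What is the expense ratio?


Expense ratio = expenses / premiums
= 17663 / 51224
= 0.3448


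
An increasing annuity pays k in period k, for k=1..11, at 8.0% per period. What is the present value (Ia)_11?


(Ia)_n = sum_{k=1}^{n} k * v^k, v = 1/(1+i)
v = 0.925926
Sum computed term by term:
(Ia)_11 = 37.4046


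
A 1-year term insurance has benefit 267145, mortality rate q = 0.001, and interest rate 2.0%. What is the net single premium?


NSP = benefit * q * v
v = 1/(1+i) = 0.980392
NSP = 267145 * 0.001 * 0.980392
= 261.9069


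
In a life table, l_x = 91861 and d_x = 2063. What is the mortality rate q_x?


q_x = d_x / l_x
= 2063 / 91861
= 0.0225


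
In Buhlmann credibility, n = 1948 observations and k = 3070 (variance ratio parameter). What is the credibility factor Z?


Z = n / (n + k)
= 1948 / (1948 + 3070)
= 1948 / 5018
= 0.3882


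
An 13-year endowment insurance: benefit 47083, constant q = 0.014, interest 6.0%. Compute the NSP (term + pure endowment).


Term component = 5430.7595
Pure endowment = 13_p_x * v^13 * benefit = 0.83253 * 0.468839 * 47083 = 18377.5568
NSP = 23808.3163


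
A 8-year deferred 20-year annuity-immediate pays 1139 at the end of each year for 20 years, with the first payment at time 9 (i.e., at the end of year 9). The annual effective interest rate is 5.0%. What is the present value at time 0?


PV at time 8 of the 20-year annuity-immediate:
a_n = 1139 * (1-(1+0.05)^(-20))/0.05 = 14194.4576
Discount back 8 years to time 0:
PV = 14194.4576 * (1+0.05)^(-8)
= 14194.4576 * 0.676839
= 9607.3676


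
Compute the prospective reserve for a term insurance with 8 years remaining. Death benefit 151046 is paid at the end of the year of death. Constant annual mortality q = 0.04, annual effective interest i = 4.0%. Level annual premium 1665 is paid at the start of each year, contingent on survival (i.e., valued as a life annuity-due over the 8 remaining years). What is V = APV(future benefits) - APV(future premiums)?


v = 1/(1+i) = 0.961538
APV(future benefits) per unit = sum_{k=0}^{7} k_p_x * q * v^(k+1) = 0.236444
APV(future benefits) = 151046 * 0.236444 = 35713.8978
Life annuity-due factor ä_{x:8} = sum_{k=0}^{7} k_p_x * v^k = 6.14754
APV(future premiums) = 1665 * 6.14754 = 10235.6543
V = 35713.8978 - 10235.6543
= 25478.2435


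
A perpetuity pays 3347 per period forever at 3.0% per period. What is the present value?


PV = PMT / i
= 3347 / 0.03
= 111566.6667


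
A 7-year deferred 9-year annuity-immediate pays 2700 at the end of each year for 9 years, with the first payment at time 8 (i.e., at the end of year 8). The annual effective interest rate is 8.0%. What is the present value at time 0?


PV at time 7 of the 9-year annuity-immediate:
a_n = 2700 * (1-(1+0.08)^(-9))/0.08 = 16866.5974
Discount back 7 years to time 0:
PV = 16866.5974 * (1+0.08)^(-7)
= 16866.5974 * 0.58349
= 9841.4976


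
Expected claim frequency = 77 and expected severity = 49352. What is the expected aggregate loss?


E[S] = E[N] * E[X]
= 77 * 49352
= 3.8001e+06


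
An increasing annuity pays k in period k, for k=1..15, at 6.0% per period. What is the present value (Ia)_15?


(Ia)_n = sum_{k=1}^{n} k * v^k, v = 1/(1+i)
v = 0.943396
Sum computed term by term:
(Ia)_15 = 67.2668


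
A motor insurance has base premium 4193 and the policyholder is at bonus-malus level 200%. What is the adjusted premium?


adjusted = base * BM_level / 100
= 4193 * 200 / 100
= 4193 * 2.0
= 8386.0


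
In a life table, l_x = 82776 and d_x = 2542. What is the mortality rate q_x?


q_x = d_x / l_x
= 2542 / 82776
= 0.0307


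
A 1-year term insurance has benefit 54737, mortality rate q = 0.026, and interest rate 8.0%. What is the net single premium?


NSP = benefit * q * v
v = 1/(1+i) = 0.925926
NSP = 54737 * 0.026 * 0.925926
= 1317.7426


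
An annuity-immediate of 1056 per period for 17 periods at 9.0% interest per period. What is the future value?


FV = PMT * ((1+i)^n - 1) / i
= 1056 * ((1.09)^17 - 1) / 0.09
= 1056 * (4.327633 - 1) / 0.09
= 39044.232


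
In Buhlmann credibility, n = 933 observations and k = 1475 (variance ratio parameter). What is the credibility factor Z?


Z = n / (n + k)
= 933 / (933 + 1475)
= 933 / 2408
= 0.3875


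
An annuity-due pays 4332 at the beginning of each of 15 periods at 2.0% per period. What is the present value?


PV_due = PMT * (1-(1+i)^(-n))/i * (1+i)
PV_immediate = 55663.0095
PV_due = 55663.0095 * 1.02
= 56776.2697


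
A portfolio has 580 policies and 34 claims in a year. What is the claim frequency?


frequency = claims / policies
= 34 / 580
= 0.0586


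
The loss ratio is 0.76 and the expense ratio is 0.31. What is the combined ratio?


Combined ratio = loss ratio + expense ratio
= 0.76 + 0.31
= 1.07


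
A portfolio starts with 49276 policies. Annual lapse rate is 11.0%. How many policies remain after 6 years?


remaining = initial * (1 - lapse)^years
= 49276 * (1 - 0.11)^6
= 49276 * 0.496981
= 24489.2501


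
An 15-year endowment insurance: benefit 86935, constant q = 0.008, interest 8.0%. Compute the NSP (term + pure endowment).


Term component = 5694.5632
Pure endowment = 15_p_x * v^15 * benefit = 0.886493 * 0.315242 * 86935 = 24294.8045
NSP = 29989.3677


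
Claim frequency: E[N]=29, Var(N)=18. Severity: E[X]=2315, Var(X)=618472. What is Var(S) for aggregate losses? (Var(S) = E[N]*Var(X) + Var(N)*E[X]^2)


Var(S) = E[N]*Var(X) + Var(N)*E[X]^2
= 29*618472 + 18*2315^2
= 17935688 + 96466050
= 1.1440e+08


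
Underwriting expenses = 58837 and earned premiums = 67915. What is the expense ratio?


Expense ratio = expenses / premiums
= 58837 / 67915
= 0.8663


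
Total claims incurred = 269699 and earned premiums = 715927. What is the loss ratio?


Loss ratio = claims / premiums
= 269699 / 715927
= 0.3767


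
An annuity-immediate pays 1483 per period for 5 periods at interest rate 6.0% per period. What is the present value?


PV = PMT * (1 - (1+i)^(-n)) / i
= 1483 * (1 - (1+0.06)^(-5)) / 0.06
= 1483 * (1 - 0.747258) / 0.06
= 1483 * 4.212364
= 6246.9355


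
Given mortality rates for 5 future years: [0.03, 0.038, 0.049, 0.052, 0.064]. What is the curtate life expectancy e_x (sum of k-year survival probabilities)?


e_x = sum_{k=1}^{n} k_p_x
k_p_x values:
  1_p_x = 0.97
  2_p_x = 0.93314
  3_p_x = 0.887416
  4_p_x = 0.841271
  5_p_x = 0.787429
e_x = 4.4193


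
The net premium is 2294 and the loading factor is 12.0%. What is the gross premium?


Gross = net * (1 + loading)
= 2294 * (1 + 0.12)
= 2294 * 1.12
= 2569.28


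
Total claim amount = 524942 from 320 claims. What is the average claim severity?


severity = total / number
= 524942 / 320
= 1640.4437


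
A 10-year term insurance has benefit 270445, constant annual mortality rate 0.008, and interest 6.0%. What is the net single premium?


NSP = benefit * sum_{k=0}^{n-1} k_p_x * q * v^(k+1)
With constant q=0.008, v=0.943396
Sum = 0.057024
NSP = 270445 * 0.057024
= 15421.8067


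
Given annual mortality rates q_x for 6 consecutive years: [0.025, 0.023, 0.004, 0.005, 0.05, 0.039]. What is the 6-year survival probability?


p_k = 1 - q_k for each year
Survival = product of (1 - q_k)
= 0.975 * 0.977 * 0.996 * 0.995 * 0.95 * 0.961
= 0.8618


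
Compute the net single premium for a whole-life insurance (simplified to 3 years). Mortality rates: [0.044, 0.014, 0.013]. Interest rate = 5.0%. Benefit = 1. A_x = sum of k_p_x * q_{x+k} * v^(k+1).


v = 0.952381
Year 0: k_p_x=1.0, q=0.044, term=0.041905
Year 1: k_p_x=0.956, q=0.014, term=0.01214
Year 2: k_p_x=0.942616, q=0.013, term=0.010585
A_x = 0.0646


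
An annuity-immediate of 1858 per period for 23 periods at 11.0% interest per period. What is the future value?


FV = PMT * ((1+i)^n - 1) / i
= 1858 * ((1.11)^23 - 1) / 0.11
= 1858 * (11.026267 - 1) / 0.11
= 169352.7676


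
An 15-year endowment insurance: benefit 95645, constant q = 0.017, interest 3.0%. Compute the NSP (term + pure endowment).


Term component = 17425.4967
Pure endowment = 15_p_x * v^15 * benefit = 0.773219 * 0.641862 * 95645 = 47468.6268
NSP = 64894.1235


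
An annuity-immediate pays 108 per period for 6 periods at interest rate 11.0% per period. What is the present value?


PV = PMT * (1 - (1+i)^(-n)) / i
= 108 * (1 - (1+0.11)^(-6)) / 0.11
= 108 * (1 - 0.534641) / 0.11
= 108 * 4.230538
= 456.8981


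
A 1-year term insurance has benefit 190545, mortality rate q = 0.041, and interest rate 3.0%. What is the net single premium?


NSP = benefit * q * v
v = 1/(1+i) = 0.970874
NSP = 190545 * 0.041 * 0.970874
= 7584.801


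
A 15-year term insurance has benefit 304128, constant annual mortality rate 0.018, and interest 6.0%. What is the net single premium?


NSP = benefit * sum_{k=0}^{n-1} k_p_x * q * v^(k+1)
With constant q=0.018, v=0.943396
Sum = 0.157443
NSP = 304128 * 0.157443
= 47882.6769


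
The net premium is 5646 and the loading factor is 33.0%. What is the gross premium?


Gross = net * (1 + loading)
= 5646 * (1 + 0.33)
= 5646 * 1.33
= 7509.18


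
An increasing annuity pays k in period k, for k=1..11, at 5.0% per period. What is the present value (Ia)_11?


(Ia)_n = sum_{k=1}^{n} k * v^k, v = 1/(1+i)
v = 0.952381
Sum computed term by term:
(Ia)_11 = 45.8053


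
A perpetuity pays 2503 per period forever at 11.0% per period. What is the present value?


PV = PMT / i
= 2503 / 0.11
= 22754.5455


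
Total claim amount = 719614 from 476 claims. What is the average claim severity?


severity = total / number
= 719614 / 476
= 1511.7941


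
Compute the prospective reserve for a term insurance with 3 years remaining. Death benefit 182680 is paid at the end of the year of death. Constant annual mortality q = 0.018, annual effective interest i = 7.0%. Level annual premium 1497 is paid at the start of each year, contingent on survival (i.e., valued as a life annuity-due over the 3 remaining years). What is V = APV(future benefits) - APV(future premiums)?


v = 1/(1+i) = 0.934579
APV(future benefits) per unit = sum_{k=0}^{2} k_p_x * q * v^(k+1) = 0.04643
APV(future benefits) = 182680 * 0.04643 = 8481.9227
Life annuity-due factor ä_{x:3} = sum_{k=0}^{2} k_p_x * v^k = 2.760035
APV(future premiums) = 1497 * 2.760035 = 4131.7723
V = 8481.9227 - 4131.7723
= 4350.1504


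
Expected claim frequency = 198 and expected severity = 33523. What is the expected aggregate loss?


E[S] = E[N] * E[X]
= 198 * 33523
= 6.6376e+06


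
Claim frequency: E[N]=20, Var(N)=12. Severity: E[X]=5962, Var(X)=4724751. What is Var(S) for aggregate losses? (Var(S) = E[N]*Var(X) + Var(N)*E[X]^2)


Var(S) = E[N]*Var(X) + Var(N)*E[X]^2
= 20*4724751 + 12*5962^2
= 94495020 + 426545328
= 5.2104e+08


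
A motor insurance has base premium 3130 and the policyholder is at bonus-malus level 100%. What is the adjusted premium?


adjusted = base * BM_level / 100
= 3130 * 100 / 100
= 3130 * 1.0
= 3130.0


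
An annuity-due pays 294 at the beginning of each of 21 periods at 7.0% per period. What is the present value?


PV_due = PMT * (1-(1+i)^(-n))/i * (1+i)
PV_immediate = 3185.645
PV_due = 3185.645 * 1.07
= 3408.6402


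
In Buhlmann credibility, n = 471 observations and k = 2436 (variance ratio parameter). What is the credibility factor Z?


Z = n / (n + k)
= 471 / (471 + 2436)
= 471 / 2907
= 0.162


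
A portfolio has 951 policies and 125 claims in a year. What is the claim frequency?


frequency = claims / policies
= 125 / 951
= 0.1314


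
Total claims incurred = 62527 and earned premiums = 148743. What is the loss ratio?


Loss ratio = claims / premiums
= 62527 / 148743
= 0.4204


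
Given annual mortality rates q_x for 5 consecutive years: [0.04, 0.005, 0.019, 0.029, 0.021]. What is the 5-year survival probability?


p_k = 1 - q_k for each year
Survival = product of (1 - q_k)
= 0.96 * 0.995 * 0.981 * 0.971 * 0.979
= 0.8908


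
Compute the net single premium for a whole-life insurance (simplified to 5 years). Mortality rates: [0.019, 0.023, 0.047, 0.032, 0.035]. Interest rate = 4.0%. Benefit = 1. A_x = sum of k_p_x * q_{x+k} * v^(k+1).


v = 0.961538
Year 0: k_p_x=1.0, q=0.019, term=0.018269
Year 1: k_p_x=0.981, q=0.023, term=0.020861
Year 2: k_p_x=0.958437, q=0.047, term=0.040046
Year 3: k_p_x=0.91339, q=0.032, term=0.024985
Year 4: k_p_x=0.884162, q=0.035, term=0.025435
A_x = 0.1296


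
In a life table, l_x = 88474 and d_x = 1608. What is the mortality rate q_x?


q_x = d_x / l_x
= 1608 / 88474
= 0.0182


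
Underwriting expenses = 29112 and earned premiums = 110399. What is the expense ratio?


Expense ratio = expenses / premiums
= 29112 / 110399
= 0.2637


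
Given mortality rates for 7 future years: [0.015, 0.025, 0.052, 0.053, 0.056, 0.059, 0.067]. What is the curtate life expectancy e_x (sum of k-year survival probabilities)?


e_x = sum_{k=1}^{n} k_p_x
k_p_x values:
  1_p_x = 0.985
  2_p_x = 0.960375
  3_p_x = 0.910435
  4_p_x = 0.862182
  5_p_x = 0.8139
  6_p_x = 0.76588
  7_p_x = 0.714566
e_x = 6.0123


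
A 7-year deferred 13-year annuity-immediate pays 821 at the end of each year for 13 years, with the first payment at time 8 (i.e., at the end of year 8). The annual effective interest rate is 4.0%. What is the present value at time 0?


PV at time 7 of the 13-year annuity-immediate:
a_n = 821 * (1-(1+0.04)^(-13))/0.04 = 8198.2169
Discount back 7 years to time 0:
PV = 8198.2169 * (1+0.04)^(-7)
= 8198.2169 * 0.759918
= 6229.971


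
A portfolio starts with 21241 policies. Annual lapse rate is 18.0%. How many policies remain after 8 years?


remaining = initial * (1 - lapse)^years
= 21241 * (1 - 0.18)^8
= 21241 * 0.204414
= 4341.9596


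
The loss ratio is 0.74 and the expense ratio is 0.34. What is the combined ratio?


Combined ratio = loss ratio + expense ratio
= 0.74 + 0.34
= 1.08


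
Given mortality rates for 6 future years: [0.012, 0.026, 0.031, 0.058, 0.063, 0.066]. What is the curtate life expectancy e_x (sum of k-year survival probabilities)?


e_x = sum_{k=1}^{n} k_p_x
k_p_x values:
  1_p_x = 0.988
  2_p_x = 0.962312
  3_p_x = 0.93248
  4_p_x = 0.878396
  5_p_x = 0.823057
  6_p_x = 0.768736
e_x = 5.353


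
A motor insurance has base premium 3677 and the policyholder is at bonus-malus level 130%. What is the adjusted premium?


adjusted = base * BM_level / 100
= 3677 * 130 / 100
= 3677 * 1.3
= 4780.1


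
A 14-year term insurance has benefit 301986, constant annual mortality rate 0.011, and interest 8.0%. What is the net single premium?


NSP = benefit * sum_{k=0}^{n-1} k_p_x * q * v^(k+1)
With constant q=0.011, v=0.925926
Sum = 0.085628
NSP = 301986 * 0.085628
= 25858.6075


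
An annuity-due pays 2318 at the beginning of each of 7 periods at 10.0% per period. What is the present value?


PV_due = PMT * (1-(1+i)^(-n))/i * (1+i)
PV_immediate = 11284.9948
PV_due = 11284.9948 * 1.1
= 12413.4943


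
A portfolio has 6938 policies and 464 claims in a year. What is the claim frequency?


frequency = claims / policies
= 464 / 6938
= 0.0669


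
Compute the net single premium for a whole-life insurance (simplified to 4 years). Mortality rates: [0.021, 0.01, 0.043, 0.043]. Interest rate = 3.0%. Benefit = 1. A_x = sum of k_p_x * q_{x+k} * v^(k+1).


v = 0.970874
Year 0: k_p_x=1.0, q=0.021, term=0.020388
Year 1: k_p_x=0.979, q=0.01, term=0.009228
Year 2: k_p_x=0.96921, q=0.043, term=0.038139
Year 3: k_p_x=0.927534, q=0.043, term=0.035436
A_x = 0.1032


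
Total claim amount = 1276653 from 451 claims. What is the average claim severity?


severity = total / number
= 1276653 / 451
= 2830.7162


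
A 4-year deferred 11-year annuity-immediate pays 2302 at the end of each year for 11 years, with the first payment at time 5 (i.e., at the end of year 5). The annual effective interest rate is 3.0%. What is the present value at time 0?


PV at time 4 of the 11-year annuity-immediate:
a_n = 2302 * (1-(1+0.03)^(-11))/0.03 = 21299.5407
Discount back 4 years to time 0:
PV = 21299.5407 * (1+0.03)^(-4)
= 21299.5407 * 0.888487
= 18924.366


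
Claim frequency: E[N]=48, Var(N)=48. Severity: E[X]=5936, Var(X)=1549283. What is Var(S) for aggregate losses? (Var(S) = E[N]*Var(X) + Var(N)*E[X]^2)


Var(S) = E[N]*Var(X) + Var(N)*E[X]^2
= 48*1549283 + 48*5936^2
= 74365584 + 1691332608
= 1.7657e+09


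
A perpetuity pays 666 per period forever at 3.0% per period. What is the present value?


PV = PMT / i
= 666 / 0.03
= 22200.0


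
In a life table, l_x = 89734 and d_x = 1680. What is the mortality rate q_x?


q_x = d_x / l_x
= 1680 / 89734
= 0.0187


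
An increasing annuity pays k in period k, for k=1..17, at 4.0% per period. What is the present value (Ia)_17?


(Ia)_n = sum_{k=1}^{n} k * v^k, v = 1/(1+i)
v = 0.961538
Sum computed term by term:
(Ia)_17 = 98.1238


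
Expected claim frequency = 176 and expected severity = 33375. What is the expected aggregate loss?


E[S] = E[N] * E[X]
= 176 * 33375
= 5.8740e+06


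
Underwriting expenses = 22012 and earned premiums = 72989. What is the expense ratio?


Expense ratio = expenses / premiums
= 22012 / 72989
= 0.3016


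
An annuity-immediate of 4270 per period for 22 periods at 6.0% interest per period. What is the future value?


FV = PMT * ((1+i)^n - 1) / i
= 4270 * ((1.06)^22 - 1) / 0.06
= 4270 * (3.603537 - 1) / 0.06
= 185285.0795


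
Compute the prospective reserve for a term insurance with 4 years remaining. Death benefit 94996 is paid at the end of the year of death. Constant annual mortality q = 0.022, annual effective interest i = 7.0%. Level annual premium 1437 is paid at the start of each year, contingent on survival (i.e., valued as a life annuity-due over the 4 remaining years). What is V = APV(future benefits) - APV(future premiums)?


v = 1/(1+i) = 0.934579
APV(future benefits) per unit = sum_{k=0}^{3} k_p_x * q * v^(k+1) = 0.072231
APV(future benefits) = 94996 * 0.072231 = 6861.6453
Life annuity-due factor ä_{x:4} = sum_{k=0}^{3} k_p_x * v^k = 3.513048
APV(future premiums) = 1437 * 3.513048 = 5048.2495
V = 6861.6453 - 5048.2495
= 1813.3958
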